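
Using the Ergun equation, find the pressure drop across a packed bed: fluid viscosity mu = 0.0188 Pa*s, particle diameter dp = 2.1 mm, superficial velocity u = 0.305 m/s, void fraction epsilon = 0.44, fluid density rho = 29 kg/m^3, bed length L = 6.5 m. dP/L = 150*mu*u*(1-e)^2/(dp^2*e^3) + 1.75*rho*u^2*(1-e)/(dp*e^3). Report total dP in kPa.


dp = 2.1 mm = 0.0021 m
Viscous term = 150*0.0188*0.305*(1-0.44)^2 / (0.0021^2*0.44^3) = 718007
Inertial term = 1.75*29*0.305^2*(1-0.44) / (0.0021*0.44^3) = 14779
dP/L = 718007 + 14779 = 732786 Pa/m
dP = 732786 * 6.5 / 1000 = 4763 kPa

4763 kPa


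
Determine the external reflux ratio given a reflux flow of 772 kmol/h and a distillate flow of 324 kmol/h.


Reflux ratio definition: R = L / D (liquid returned / distillate withdrawn)
L = 772 kmol/h, D = 324 kmol/h
R = 772 / 324 = 2.383

2.383


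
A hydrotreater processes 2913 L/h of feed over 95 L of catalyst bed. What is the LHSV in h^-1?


LHSV = volumetric feed rate / catalyst volume
= 2913 L/h / 95 L
= 30.66 h^-1

30.66 h^-1


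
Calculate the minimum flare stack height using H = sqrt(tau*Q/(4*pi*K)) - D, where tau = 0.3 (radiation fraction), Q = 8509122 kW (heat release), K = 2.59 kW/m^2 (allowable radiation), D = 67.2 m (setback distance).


tau*Q/(4*pi*K) = 0.3 * 8509122 / (4 * pi * 2.59) = 78432.6
sqrt(78432.6) = 280.058
H = 280.058 - 67.2 = 212.9

212.9 m


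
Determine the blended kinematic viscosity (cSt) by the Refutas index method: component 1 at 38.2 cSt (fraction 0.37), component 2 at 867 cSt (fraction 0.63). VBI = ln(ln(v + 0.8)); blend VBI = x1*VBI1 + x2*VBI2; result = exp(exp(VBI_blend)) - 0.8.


Refutas method: VBN_i = 14.534*ln(ln(visc_i + 0.8)) + 10.975, blended linearly by mass fraction; since VBN is linear in VBI_i = ln(ln(visc_i + 0.8)) and the fractions sum to 1, blend VBI directly: visc = exp(exp(VBI_blend)) - 0.8
VBI_1 = ln(ln(38.2 + 0.8)) = 1.29844
VBI_2 = ln(ln(867 + 0.8)) = 1.9119
VBI_blend = 0.37 * 1.29844 + 0.63 * 1.9119 = 1.68492
visc_blend = exp(exp(1.68492)) - 0.8 = 218.8

218.8 cSt


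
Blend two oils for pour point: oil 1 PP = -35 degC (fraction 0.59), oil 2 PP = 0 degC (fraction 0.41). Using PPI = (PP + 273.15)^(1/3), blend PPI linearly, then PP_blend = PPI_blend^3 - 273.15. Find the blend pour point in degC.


PPI_1 = (-35 + 273.15)^(1/3) = 6.198456
PPI_2 = (0 + 273.15)^(1/3) = 6.488342
PPI_blend = 0.59 * 6.198456 + 0.41 * 6.488342 = 6.317309
PP_blend = 6.317309^3 - 273.15 = 252.1137 - 273.15 = -21.04

-21.04 degC


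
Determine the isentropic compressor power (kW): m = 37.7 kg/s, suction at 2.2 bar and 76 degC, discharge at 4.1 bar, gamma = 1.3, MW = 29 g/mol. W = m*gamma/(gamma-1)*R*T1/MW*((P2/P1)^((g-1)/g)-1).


Isentropic work: W = m*(gamma/(gamma-1))*(R*T1/MW)*((P2/P1)^((gamma-1)/gamma) - 1)
T1 = 76 + 273.15 = 349.15 K
Pressure ratio = 4.1 / 2.2 = 1.86364
Exponent = (1.3 - 1)/1.3 = 0.230769
(P2/P1)^exp - 1 = 1.86364^0.230769 - 1 = 0.154493
W = 37.7 * 1.3 / 0.3 * 8.314 * 349.15 / 29 * 0.154493 = 2526

2526 kW


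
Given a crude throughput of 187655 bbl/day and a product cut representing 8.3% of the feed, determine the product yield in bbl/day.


Crude throughput = 187655 bbl/day
Fraction yield = 8.3%
yield = throughput * fraction / 100
yield = 187655 * 8.3 / 100 = 15575.365

15575.365 bbl/day


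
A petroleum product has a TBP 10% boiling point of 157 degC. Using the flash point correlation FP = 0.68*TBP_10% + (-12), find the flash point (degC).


FP = 0.68 * 157 + (-12) = 94.76

94.76 degC


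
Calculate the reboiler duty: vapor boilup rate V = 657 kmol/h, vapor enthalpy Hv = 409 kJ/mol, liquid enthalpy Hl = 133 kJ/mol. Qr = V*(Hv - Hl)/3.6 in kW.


Qr = 657 * (409 - 133) / 3.6 = 657 * 276 / 3.6 = 50370

50370 kW


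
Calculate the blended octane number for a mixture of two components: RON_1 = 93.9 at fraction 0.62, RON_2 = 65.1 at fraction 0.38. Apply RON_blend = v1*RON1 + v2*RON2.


Linear blending: RON_blend = sum(vi * RONi)
Contribution 1: 0.62 * 93.9 = 58.218
Contribution 2: 0.38 * 65.1 = 24.738
RON_blend = 58.218 + 24.738 = 82.956

82.956


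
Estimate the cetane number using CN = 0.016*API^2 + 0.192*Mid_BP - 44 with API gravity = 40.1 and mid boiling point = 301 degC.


CN = 0.016 * 40.1^2 + 0.192 * 301 - 44
CN = 25.72816 + 57.792 - 44 = 39.52016

39.52016


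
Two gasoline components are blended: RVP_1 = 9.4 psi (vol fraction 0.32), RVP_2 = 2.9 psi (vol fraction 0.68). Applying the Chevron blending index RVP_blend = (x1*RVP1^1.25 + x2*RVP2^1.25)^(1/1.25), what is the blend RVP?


Chevron index: RVP_blend = (sum xi*RVPi^1.25)^(1/1.25)
RVP^1.25 terms: 0.32 * 9.4^1.25 + 0.68 * 2.9^1.25 = 7.84035
RVP_blend = 7.84035^(1/1.25) = 5.194

5.194 psi


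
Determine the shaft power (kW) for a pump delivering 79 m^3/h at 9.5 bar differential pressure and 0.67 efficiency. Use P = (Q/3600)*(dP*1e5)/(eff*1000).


Q = 79 / 3600 = 0.0219444 m^3/s
P = 0.0219444 * (9.5 * 1e5) / 0.67 / 1000 = 31.12

31.12 kW


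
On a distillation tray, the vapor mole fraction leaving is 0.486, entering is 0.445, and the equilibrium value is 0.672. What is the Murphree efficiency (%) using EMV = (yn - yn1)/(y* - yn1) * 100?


Murphree vapor efficiency: EMV = (y_n - y_(n-1)) / (y*_n - y_(n-1)) * 100
EMV = (0.486 - 0.445) / (0.672 - 0.445) * 100 = 0.041 / 0.227 * 100 = 18.06

18.06 %


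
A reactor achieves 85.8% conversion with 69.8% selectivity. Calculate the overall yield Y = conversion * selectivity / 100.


Overall yield = conversion (%) * selectivity (%) / 100
Conversion = 85.8%, Selectivity = 69.8%
Y = 85.8 * 69.8 / 100
= 59.8884 %

59.8884 %


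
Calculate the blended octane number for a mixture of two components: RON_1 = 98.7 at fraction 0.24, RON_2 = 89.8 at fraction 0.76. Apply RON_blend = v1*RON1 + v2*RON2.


Linear blending: RON_blend = sum(vi * RONi)
Contribution 1: 0.24 * 98.7 = 23.688
Contribution 2: 0.76 * 89.8 = 68.248
RON_blend = 23.688 + 68.248 = 91.936

91.936


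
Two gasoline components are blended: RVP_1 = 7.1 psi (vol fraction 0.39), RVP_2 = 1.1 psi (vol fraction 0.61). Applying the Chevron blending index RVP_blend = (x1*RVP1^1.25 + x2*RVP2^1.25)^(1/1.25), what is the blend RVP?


Chevron index: RVP_blend = (sum xi*RVPi^1.25)^(1/1.25)
RVP^1.25 terms: 0.39 * 7.1^1.25 + 0.61 * 1.1^1.25 = 5.20717
RVP_blend = 5.20717^(1/1.25) = 3.744

3.744 psi


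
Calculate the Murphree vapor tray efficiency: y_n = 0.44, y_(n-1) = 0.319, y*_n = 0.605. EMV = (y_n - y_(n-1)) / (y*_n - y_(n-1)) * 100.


Murphree vapor efficiency: EMV = (y_n - y_(n-1)) / (y*_n - y_(n-1)) * 100
EMV = (0.44 - 0.319) / (0.605 - 0.319) * 100 = 0.121 / 0.286 * 100 = 42.31

42.31 %


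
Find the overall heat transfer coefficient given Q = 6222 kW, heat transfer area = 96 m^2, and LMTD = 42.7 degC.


From Q = U*A*LMTD, U = Q / (A * LMTD)
U = 6222 / (96 * 42.7) = 6222 / 4099.2 = 1.518

1.518 kW/(m^2*K)


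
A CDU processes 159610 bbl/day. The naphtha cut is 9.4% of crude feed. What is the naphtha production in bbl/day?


Crude throughput = 159610 bbl/day
Fraction yield = 9.4%
yield = throughput * fraction / 100
yield = 159610 * 9.4 / 100 = 15003.34

15003.34 bbl/day


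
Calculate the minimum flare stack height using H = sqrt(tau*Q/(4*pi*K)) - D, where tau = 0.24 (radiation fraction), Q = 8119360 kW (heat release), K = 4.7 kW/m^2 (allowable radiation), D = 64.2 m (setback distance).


tau*Q/(4*pi*K) = 0.24 * 8119360 / (4 * pi * 4.7) = 32993.3
sqrt(32993.3) = 181.641
H = 181.641 - 64.2 = 117.4

117.4 m


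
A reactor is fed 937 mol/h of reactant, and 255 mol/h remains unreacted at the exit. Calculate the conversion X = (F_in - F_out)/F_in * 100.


X = (F_in - F_out) / F_in * 100
Moles reacted = 937 - 255 = 682
X = 682 / 937 * 100
= 0.7279 * 100
= 72.79 %

72.79 %


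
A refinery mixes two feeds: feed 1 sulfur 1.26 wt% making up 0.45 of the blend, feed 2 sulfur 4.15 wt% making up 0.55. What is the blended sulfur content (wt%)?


Linear sulfur blending: S_blend = x1*S1 + x2*S2
Contribution 1: 0.45 * 1.26 = 0.567 wt%
Contribution 2: 0.55 * 4.15 = 2.2825 wt%
S_blend = 0.567 + 2.2825 = 2.8495

2.8495 wt%


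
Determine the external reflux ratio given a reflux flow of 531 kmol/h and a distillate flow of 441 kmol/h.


Reflux ratio definition: R = L / D (liquid returned / distillate withdrawn)
L = 531 kmol/h, D = 441 kmol/h
R = 531 / 441 = 1.204

1.204


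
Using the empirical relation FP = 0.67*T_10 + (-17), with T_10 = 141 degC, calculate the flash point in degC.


FP = 0.67 * 141 + (-17) = 77.47

77.47 degC


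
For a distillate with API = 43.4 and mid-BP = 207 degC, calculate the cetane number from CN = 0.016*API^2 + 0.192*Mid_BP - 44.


CN = 0.016 * 43.4^2 + 0.192 * 207 - 44
CN = 30.13696 + 39.744 - 44 = 25.88096

25.88096


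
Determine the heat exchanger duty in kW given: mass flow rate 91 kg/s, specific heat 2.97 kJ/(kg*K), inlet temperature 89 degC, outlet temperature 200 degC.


Q = m_dot * cp * delta_T
delta_T = 200 - 89 = 111 K
Q = 91 * 2.97 * 111
= 270.27 * 111
= 29999.97 kW

29999.97 kW


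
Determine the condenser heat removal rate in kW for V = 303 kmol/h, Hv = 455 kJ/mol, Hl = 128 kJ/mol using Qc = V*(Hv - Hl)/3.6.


Qc = 303 * (455 - 128) / 3.6 = 303 * 327 / 3.6 = 27520

27520 kW


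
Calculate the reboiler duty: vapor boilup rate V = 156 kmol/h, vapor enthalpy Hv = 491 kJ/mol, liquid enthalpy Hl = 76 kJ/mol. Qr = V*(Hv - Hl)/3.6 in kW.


Qr = 156 * (491 - 76) / 3.6 = 156 * 415 / 3.6 = 17980

17980 kW


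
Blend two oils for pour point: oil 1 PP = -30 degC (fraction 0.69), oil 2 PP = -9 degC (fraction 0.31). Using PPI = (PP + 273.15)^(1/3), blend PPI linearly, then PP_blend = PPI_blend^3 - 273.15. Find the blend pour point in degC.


PPI_1 = (-30 + 273.15)^(1/3) = 6.241535
PPI_2 = (-9 + 273.15)^(1/3) = 6.416283
PPI_blend = 0.69 * 6.241535 + 0.31 * 6.416283 = 6.295707
PP_blend = 6.295707^3 - 273.15 = 249.5362 - 273.15 = -23.61

-23.61 degC


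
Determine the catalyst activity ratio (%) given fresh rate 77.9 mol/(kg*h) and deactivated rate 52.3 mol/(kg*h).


Activity (%) = (rate_used / rate_fresh) * 100
rate_used = 52.3, rate_fresh = 77.9
= (52.3 / 77.9) * 100
= 0.6714 * 100 = 67.14

67.14 %


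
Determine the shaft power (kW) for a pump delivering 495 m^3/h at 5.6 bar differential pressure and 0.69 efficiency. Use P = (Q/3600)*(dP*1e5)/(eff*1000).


Q = 495 / 3600 = 0.1375 m^3/s
P = 0.1375 * (5.6 * 1e5) / 0.69 / 1000 = 111.6

111.6 kW


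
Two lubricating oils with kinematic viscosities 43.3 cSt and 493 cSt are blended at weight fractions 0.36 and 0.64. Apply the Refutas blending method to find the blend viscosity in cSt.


Refutas method: VBN_i = 14.534*ln(ln(visc_i + 0.8)) + 10.975, blended linearly by mass fraction; since VBN is linear in VBI_i = ln(ln(visc_i + 0.8)) and the fractions sum to 1, blend VBI directly: visc = exp(exp(VBI_blend)) - 0.8
VBI_1 = ln(ln(43.3 + 0.8)) = 1.33143
VBI_2 = ln(ln(493 + 0.8)) = 1.82489
VBI_blend = 0.36 * 1.33143 + 0.64 * 1.82489 = 1.64724
visc_blend = exp(exp(1.64724)) - 0.8 = 179.1

179.1 cSt


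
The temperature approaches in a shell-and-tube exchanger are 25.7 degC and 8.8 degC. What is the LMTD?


LMTD = (dT1 - dT2) / ln(dT1/dT2)
= (25.7 - 8.8) / ln(25.7 / 8.8) = 16.9 / 1.07174 = 15.77

15.77 degC


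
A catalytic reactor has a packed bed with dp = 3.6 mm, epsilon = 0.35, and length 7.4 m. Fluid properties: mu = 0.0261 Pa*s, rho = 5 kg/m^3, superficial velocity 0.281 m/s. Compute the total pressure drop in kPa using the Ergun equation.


dp = 3.6 mm = 0.0036 m
Viscous term = 150*0.0261*0.281*(1-0.35)^2 / (0.0036^2*0.35^3) = 836480
Inertial term = 1.75*5*0.281^2*(1-0.35) / (0.0036*0.35^3) = 2909.56
dP/L = 836480 + 2909.56 = 839390 Pa/m
dP = 839390 * 7.4 / 1000 = 6211 kPa

6211 kPa


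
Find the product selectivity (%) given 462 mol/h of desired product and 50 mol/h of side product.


Selectivity = desired / (desired + undesired) * 100
Total products = 462 + 50 = 512 mol/h
S = 462 / 512 * 100
= 0.9023 * 100
= 90.23 %

90.23 %


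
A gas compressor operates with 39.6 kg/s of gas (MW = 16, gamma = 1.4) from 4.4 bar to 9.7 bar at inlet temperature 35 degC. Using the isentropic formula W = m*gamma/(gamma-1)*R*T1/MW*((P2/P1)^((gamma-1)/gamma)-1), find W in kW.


Isentropic work: W = m*(gamma/(gamma-1))*(R*T1/MW)*((P2/P1)^((gamma-1)/gamma) - 1)
T1 = 35 + 273.15 = 308.15 K
Pressure ratio = 9.7 / 4.4 = 2.20455
Exponent = (1.4 - 1)/1.4 = 0.285714
(P2/P1)^exp - 1 = 2.20455^0.285714 - 1 = 0.253405
W = 39.6 * 1.4 / 0.4 * 8.314 * 308.15 / 16 * 0.253405 = 5624

5624 kW


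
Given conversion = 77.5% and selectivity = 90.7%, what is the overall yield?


Overall yield = conversion (%) * selectivity (%) / 100
Conversion = 77.5%, Selectivity = 90.7%
Y = 77.5 * 90.7 / 100
= 70.2925 %

70.2925 %


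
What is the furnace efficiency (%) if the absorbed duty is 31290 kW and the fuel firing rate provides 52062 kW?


Furnace efficiency = Q_absorbed / Q_fuel * 100
= 31290 / 52062 * 100 = 60.10

60.10 %


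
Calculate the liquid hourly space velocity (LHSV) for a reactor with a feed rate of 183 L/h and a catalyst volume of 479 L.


LHSV = volumetric feed rate / catalyst volume
= 183 L/h / 479 L
= 0.3820 h^-1

0.3820 h^-1


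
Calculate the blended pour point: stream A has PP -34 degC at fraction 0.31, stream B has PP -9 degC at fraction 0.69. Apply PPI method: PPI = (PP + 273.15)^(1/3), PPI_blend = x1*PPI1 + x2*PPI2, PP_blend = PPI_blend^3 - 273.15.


PPI_1 = (-34 + 273.15)^(1/3) = 6.20712
PPI_2 = (-9 + 273.15)^(1/3) = 6.416283
PPI_blend = 0.31 * 6.20712 + 0.69 * 6.416283 = 6.351442
PP_blend = 6.351442^3 - 273.15 = 256.2223 - 273.15 = -16.93

-16.93 degC


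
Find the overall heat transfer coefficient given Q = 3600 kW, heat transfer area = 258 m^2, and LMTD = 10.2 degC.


From Q = U*A*LMTD, U = Q / (A * LMTD)
U = 3600 / (258 * 10.2) = 3600 / 2631.6 = 1.368

1.368 kW/(m^2*K)


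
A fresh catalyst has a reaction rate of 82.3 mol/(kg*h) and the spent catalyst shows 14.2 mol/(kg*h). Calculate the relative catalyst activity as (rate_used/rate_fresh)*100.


Activity (%) = (rate_used / rate_fresh) * 100
rate_used = 14.2, rate_fresh = 82.3
= (14.2 / 82.3) * 100
= 0.1725 * 100 = 17.25

17.25 %


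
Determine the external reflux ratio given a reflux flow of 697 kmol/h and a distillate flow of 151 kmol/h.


Reflux ratio definition: R = L / D (liquid returned / distillate withdrawn)
L = 697 kmol/h, D = 151 kmol/h
R = 697 / 151 = 4.616

4.616


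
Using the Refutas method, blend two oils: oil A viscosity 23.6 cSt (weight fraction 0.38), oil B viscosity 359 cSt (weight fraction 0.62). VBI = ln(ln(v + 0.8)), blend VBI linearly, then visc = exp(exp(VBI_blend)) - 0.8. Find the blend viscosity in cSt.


Refutas method: VBN_i = 14.534*ln(ln(visc_i + 0.8)) + 10.975, blended linearly by mass fraction; since VBN is linear in VBI_i = ln(ln(visc_i + 0.8)) and the fractions sum to 1, blend VBI directly: visc = exp(exp(VBI_blend)) - 0.8
VBI_1 = ln(ln(23.6 + 0.8)) = 1.16146
VBI_2 = ln(ln(359 + 0.8)) = 1.7725
VBI_blend = 0.38 * 1.16146 + 0.62 * 1.7725 = 1.5403
visc_blend = exp(exp(1.5403)) - 0.8 = 105.5

105.5 cSt


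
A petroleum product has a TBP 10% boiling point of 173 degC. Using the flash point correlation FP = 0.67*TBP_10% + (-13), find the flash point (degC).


FP = 0.67 * 173 + (-13) = 102.91

102.91 degC


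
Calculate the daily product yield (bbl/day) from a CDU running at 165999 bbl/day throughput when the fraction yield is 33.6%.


Crude throughput = 165999 bbl/day
Fraction yield = 33.6%
yield = throughput * fraction / 100
yield = 165999 * 33.6 / 100 = 55775.664

55775.664 bbl/day


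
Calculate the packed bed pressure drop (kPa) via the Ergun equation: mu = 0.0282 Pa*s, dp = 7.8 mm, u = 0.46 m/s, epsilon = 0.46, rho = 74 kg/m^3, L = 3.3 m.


dp = 7.8 mm = 0.0078 m
Viscous term = 150*0.0282*0.46*(1-0.46)^2 / (0.0078^2*0.46^3) = 95812.7
Inertial term = 1.75*74*0.46^2*(1-0.46) / (0.0078*0.46^3) = 19490
dP/L = 95812.7 + 19490 = 115303 Pa/m
dP = 115303 * 3.3 / 1000 = 380.5 kPa

380.5 kPa


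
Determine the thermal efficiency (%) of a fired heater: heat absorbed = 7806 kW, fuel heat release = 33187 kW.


Furnace efficiency = Q_absorbed / Q_fuel * 100
= 7806 / 33187 * 100 = 23.52

23.52 %


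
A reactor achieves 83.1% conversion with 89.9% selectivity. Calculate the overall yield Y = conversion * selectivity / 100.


Overall yield = conversion (%) * selectivity (%) / 100
Conversion = 83.1%, Selectivity = 89.9%
Y = 83.1 * 89.9 / 100
= 74.7069 %

74.7069 %


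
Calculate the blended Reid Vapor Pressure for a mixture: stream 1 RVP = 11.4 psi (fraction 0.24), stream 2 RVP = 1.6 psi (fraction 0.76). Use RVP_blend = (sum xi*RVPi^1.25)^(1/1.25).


Chevron index: RVP_blend = (sum xi*RVPi^1.25)^(1/1.25)
RVP^1.25 terms: 0.24 * 11.4^1.25 + 0.76 * 1.6^1.25 = 6.395
RVP_blend = 6.395^(1/1.25) = 4.412

4.412 psi


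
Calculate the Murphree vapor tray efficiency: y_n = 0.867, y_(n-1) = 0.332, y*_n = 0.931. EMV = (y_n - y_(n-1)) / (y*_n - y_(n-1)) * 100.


Murphree vapor efficiency: EMV = (y_n - y_(n-1)) / (y*_n - y_(n-1)) * 100
EMV = (0.867 - 0.332) / (0.931 - 0.332) * 100 = 0.535 / 0.599 * 100 = 89.32

89.32 %


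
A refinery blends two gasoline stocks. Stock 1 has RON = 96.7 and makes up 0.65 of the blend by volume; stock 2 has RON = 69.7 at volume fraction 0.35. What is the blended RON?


Linear blending: RON_blend = sum(vi * RONi)
Contribution 1: 0.65 * 96.7 = 62.855
Contribution 2: 0.35 * 69.7 = 24.395
RON_blend = 62.855 + 24.395 = 87.25

87.25


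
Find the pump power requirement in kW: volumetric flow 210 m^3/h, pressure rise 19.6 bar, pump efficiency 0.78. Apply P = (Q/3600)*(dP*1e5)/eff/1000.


Q = 210 / 3600 = 0.0583333 m^3/s
P = 0.0583333 * (19.6 * 1e5) / 0.78 / 1000 = 146.6

146.6 kW


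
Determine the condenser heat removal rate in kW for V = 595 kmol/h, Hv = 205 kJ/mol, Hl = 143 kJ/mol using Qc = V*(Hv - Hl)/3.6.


Qc = 595 * (205 - 143) / 3.6 = 595 * 62 / 3.6 = 10250

10250 kW


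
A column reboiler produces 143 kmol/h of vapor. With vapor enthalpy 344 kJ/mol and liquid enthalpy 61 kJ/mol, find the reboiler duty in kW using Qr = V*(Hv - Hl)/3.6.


Qr = 143 * (344 - 61) / 3.6 = 143 * 283 / 3.6 = 11240

11240 kW


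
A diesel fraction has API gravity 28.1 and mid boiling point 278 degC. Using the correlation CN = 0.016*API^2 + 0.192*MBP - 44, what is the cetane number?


CN = 0.016 * 28.1^2 + 0.192 * 278 - 44
CN = 12.63376 + 53.376 - 44 = 22.00976

22.00976


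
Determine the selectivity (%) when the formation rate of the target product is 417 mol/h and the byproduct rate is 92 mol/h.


Selectivity = desired / (desired + undesired) * 100
Total products = 417 + 92 = 509 mol/h
S = 417 / 509 * 100
= 0.8193 * 100
= 81.93 %

81.93 %


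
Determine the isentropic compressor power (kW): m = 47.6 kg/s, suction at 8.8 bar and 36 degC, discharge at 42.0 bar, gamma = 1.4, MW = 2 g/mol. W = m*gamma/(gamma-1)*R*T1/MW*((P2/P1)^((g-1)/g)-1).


Isentropic work: W = m*(gamma/(gamma-1))*(R*T1/MW)*((P2/P1)^((gamma-1)/gamma) - 1)
T1 = 36 + 273.15 = 309.15 K
Pressure ratio = 42.0 / 8.8 = 4.77273
Exponent = (1.4 - 1)/1.4 = 0.285714
(P2/P1)^exp - 1 = 4.77273^0.285714 - 1 = 0.562907
W = 47.6 * 1.4 / 0.4 * 8.314 * 309.15 / 2 * 0.562907 = 120500

120500 kW


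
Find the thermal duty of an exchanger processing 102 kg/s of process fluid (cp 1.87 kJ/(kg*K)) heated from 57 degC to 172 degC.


Q = m_dot * cp * delta_T
delta_T = 172 - 57 = 115 K
Q = 102 * 1.87 * 115
= 190.74 * 115
= 21935.1 kW

21935.1 kW


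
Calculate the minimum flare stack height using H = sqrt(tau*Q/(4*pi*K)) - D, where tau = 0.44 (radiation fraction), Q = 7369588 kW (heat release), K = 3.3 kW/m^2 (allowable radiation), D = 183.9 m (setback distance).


tau*Q/(4*pi*K) = 0.44 * 7369588 / (4 * pi * 3.3) = 78193.8
sqrt(78193.8) = 279.632
H = 279.632 - 183.9 = 95.73

95.73 m


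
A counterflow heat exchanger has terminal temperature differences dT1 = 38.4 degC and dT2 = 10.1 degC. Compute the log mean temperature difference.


LMTD = (dT1 - dT2) / ln(dT1/dT2)
= (38.4 - 10.1) / ln(38.4 / 10.1) = 28.3 / 1.33552 = 21.19

21.19 degC


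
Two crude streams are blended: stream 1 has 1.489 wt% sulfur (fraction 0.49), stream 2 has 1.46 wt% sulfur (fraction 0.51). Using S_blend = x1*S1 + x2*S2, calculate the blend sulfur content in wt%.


Linear sulfur blending: S_blend = x1*S1 + x2*S2
Contribution 1: 0.49 * 1.489 = 0.72961 wt%
Contribution 2: 0.51 * 1.46 = 0.7446 wt%
S_blend = 0.72961 + 0.7446 = 1.47421

1.47421 wt%


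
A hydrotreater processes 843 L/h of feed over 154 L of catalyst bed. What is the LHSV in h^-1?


LHSV = volumetric feed rate / catalyst volume
= 843 L/h / 154 L
= 5.474 h^-1

5.474 h^-1


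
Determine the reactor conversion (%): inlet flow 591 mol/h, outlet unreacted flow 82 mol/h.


X = (F_in - F_out) / F_in * 100
Moles reacted = 591 - 82 = 509
X = 509 / 591 * 100
= 0.8613 * 100
= 86.13 %

86.13 %


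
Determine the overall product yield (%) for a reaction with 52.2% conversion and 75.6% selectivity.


Overall yield = conversion (%) * selectivity (%) / 100
Conversion = 52.2%, Selectivity = 75.6%
Y = 52.2 * 75.6 / 100
= 39.4632 %

39.4632 %


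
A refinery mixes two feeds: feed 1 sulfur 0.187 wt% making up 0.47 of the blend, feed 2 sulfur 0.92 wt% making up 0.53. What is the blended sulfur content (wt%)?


Linear sulfur blending: S_blend = x1*S1 + x2*S2
Contribution 1: 0.47 * 0.187 = 0.08789 wt%
Contribution 2: 0.53 * 0.92 = 0.4876 wt%
S_blend = 0.08789 + 0.4876 = 0.57549

0.57549 wt%


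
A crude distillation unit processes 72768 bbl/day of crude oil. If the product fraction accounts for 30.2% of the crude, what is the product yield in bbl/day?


Crude throughput = 72768 bbl/day
Fraction yield = 30.2%
yield = throughput * fraction / 100
yield = 72768 * 30.2 / 100 = 21975.936

21975.936 bbl/day


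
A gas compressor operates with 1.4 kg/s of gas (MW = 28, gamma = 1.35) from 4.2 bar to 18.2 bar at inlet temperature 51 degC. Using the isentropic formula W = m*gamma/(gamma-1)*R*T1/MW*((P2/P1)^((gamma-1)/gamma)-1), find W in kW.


Isentropic work: W = m*(gamma/(gamma-1))*(R*T1/MW)*((P2/P1)^((gamma-1)/gamma) - 1)
T1 = 51 + 273.15 = 324.15 K
Pressure ratio = 18.2 / 4.2 = 4.33333
Exponent = (1.35 - 1)/1.35 = 0.259259
(P2/P1)^exp - 1 = 4.33333^0.259259 - 1 = 0.46252
W = 1.4 * 1.35 / 0.35 * 8.314 * 324.15 / 28 * 0.46252 = 240.4

240.4 kW


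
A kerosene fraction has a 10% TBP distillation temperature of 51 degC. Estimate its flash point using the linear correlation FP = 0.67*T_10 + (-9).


FP = 0.67 * 51 + (-9) = 25.17

25.17 degC


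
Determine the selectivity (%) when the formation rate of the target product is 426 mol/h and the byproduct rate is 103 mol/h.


Selectivity = desired / (desired + undesired) * 100
Total products = 426 + 103 = 529 mol/h
S = 426 / 529 * 100
= 0.8053 * 100
= 80.53 %

80.53 %


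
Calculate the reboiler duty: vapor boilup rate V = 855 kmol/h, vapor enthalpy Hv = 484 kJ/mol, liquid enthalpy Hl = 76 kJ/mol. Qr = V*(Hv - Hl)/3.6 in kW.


Qr = 855 * (484 - 76) / 3.6 = 855 * 408 / 3.6 = 96900

96900 kW


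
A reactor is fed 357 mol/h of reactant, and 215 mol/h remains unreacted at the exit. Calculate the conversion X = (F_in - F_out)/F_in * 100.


X = (F_in - F_out) / F_in * 100
Moles reacted = 357 - 215 = 142
X = 142 / 357 * 100
= 0.3978 * 100
= 39.78 %

39.78 %


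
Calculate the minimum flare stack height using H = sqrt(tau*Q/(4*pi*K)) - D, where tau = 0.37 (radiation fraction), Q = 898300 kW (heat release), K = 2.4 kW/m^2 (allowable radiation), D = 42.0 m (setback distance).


tau*Q/(4*pi*K) = 0.37 * 898300 / (4 * pi * 2.4) = 11020.5
sqrt(11020.5) = 104.979
H = 104.979 - 42.0 = 62.98

62.98 m


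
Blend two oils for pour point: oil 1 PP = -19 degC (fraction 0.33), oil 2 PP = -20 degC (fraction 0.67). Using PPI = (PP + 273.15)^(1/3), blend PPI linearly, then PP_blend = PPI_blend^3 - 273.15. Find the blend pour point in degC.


PPI_1 = (-19 + 273.15)^(1/3) = 6.334272
PPI_2 = (-20 + 273.15)^(1/3) = 6.325953
PPI_blend = 0.33 * 6.334272 + 0.67 * 6.325953 = 6.328698
PP_blend = 6.328698^3 - 273.15 = 253.4797 - 273.15 = -19.67

-19.67 degC


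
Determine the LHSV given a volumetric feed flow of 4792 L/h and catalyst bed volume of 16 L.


LHSV = volumetric feed rate / catalyst volume
= 4792 L/h / 16 L
= 299.5 h^-1

299.5 h^-1


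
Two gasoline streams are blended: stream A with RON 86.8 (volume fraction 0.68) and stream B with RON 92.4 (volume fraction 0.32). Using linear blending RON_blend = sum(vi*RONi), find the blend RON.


Linear blending: RON_blend = sum(vi * RONi)
Contribution 1: 0.68 * 86.8 = 59.024
Contribution 2: 0.32 * 92.4 = 29.568
RON_blend = 59.024 + 29.568 = 88.592

88.592


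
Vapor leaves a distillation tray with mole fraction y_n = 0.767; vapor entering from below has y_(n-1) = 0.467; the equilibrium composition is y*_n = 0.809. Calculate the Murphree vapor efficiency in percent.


Murphree vapor efficiency: EMV = (y_n - y_(n-1)) / (y*_n - y_(n-1)) * 100
EMV = (0.767 - 0.467) / (0.809 - 0.467) * 100 = 0.3 / 0.342 * 100 = 87.72

87.72 %


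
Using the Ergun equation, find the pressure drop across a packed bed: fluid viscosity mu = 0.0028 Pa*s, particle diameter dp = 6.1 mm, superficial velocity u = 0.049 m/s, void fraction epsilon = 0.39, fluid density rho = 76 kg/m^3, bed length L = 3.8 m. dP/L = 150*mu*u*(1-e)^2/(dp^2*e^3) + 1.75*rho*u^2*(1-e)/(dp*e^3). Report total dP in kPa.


dp = 6.1 mm = 0.0061 m
Viscous term = 150*0.0028*0.049*(1-0.39)^2 / (0.0061^2*0.39^3) = 3469.38
Inertial term = 1.75*76*0.049^2*(1-0.39) / (0.0061*0.39^3) = 538.332
dP/L = 3469.38 + 538.332 = 4007.71 Pa/m
dP = 4007.71 * 3.8 / 1000 = 15.23 kPa

15.23 kPa


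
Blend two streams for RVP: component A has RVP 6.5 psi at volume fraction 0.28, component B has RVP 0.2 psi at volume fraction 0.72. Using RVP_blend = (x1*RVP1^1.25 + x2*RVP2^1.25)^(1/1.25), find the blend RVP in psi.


Chevron index: RVP_blend = (sum xi*RVPi^1.25)^(1/1.25)
RVP^1.25 terms: 0.28 * 6.5^1.25 + 0.72 * 0.2^1.25 = 3.00233
RVP_blend = 3.00233^(1/1.25) = 2.410

2.410 psi


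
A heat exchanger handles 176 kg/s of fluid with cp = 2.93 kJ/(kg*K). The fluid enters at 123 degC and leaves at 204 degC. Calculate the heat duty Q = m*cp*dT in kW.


Q = m_dot * cp * delta_T
delta_T = 204 - 123 = 81 K
Q = 176 * 2.93 * 81
= 515.68 * 81
= 41770.08 kW

41770.08 kW


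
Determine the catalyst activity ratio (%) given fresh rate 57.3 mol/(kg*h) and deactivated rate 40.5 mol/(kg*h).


Activity (%) = (rate_used / rate_fresh) * 100
rate_used = 40.5, rate_fresh = 57.3
= (40.5 / 57.3) * 100
= 0.7068 * 100 = 70.68

70.68 %


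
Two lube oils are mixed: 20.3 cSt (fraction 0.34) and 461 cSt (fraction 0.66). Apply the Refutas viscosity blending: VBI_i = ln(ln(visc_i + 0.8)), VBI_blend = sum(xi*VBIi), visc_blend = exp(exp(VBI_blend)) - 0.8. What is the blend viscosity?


Refutas method: VBN_i = 14.534*ln(ln(visc_i + 0.8)) + 10.975, blended linearly by mass fraction; since VBN is linear in VBI_i = ln(ln(visc_i + 0.8)) and the fractions sum to 1, blend VBI directly: visc = exp(exp(VBI_blend)) - 0.8
VBI_1 = ln(ln(20.3 + 0.8)) = 1.1149
VBI_2 = ln(ln(461 + 0.8)) = 1.81403
VBI_blend = 0.34 * 1.1149 + 0.66 * 1.81403 = 1.57633
visc_blend = exp(exp(1.57633)) - 0.8 = 125.3

125.3 cSt


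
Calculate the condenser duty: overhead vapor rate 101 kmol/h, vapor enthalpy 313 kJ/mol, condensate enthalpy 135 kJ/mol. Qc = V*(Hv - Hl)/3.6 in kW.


Qc = 101 * (313 - 135) / 3.6 = 101 * 178 / 3.6 = 4994

4994 kW


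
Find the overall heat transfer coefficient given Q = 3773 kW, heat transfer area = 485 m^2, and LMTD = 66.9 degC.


From Q = U*A*LMTD, U = Q / (A * LMTD)
U = 3773 / (485 * 66.9) = 3773 / 32446.5 = 0.1163

0.1163 kW/(m^2*K)


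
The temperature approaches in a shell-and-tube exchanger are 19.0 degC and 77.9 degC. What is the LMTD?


LMTD = (dT1 - dT2) / ln(dT1/dT2)
= (19.0 - 77.9) / ln(19.0 / 77.9) = -58.9 / -1.41099 = 41.74

41.74 degC


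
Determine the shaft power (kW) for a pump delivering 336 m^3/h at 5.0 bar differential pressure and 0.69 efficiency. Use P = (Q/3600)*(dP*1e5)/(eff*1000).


Q = 336 / 3600 = 0.0933333 m^3/s
P = 0.0933333 * (5.0 * 1e5) / 0.69 / 1000 = 67.63

67.63 kW


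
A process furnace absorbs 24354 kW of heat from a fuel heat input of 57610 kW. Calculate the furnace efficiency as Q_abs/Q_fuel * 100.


Furnace efficiency = Q_absorbed / Q_fuel * 100
= 24354 / 57610 * 100 = 42.27

42.27 %


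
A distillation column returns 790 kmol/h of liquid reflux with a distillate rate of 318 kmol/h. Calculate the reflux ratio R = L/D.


Reflux ratio definition: R = L / D (liquid returned / distillate withdrawn)
L = 790 kmol/h, D = 318 kmol/h
R = 790 / 318 = 2.484

2.484


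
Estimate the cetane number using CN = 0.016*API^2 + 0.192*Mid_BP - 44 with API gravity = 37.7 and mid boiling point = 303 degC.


CN = 0.016 * 37.7^2 + 0.192 * 303 - 44
CN = 22.74064 + 58.176 - 44 = 36.91664

36.91664


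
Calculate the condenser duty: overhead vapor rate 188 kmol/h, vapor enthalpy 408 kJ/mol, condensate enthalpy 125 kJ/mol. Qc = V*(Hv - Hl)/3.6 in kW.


Qc = 188 * (408 - 125) / 3.6 = 188 * 283 / 3.6 = 14780

14780 kW


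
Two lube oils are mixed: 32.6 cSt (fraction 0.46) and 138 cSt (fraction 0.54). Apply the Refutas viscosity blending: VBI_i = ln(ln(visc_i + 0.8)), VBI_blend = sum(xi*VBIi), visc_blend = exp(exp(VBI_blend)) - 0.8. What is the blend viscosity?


Refutas method: VBN_i = 14.534*ln(ln(visc_i + 0.8)) + 10.975, blended linearly by mass fraction; since VBN is linear in VBI_i = ln(ln(visc_i + 0.8)) and the fractions sum to 1, blend VBI directly: visc = exp(exp(VBI_blend)) - 0.8
VBI_1 = ln(ln(32.6 + 0.8)) = 1.2552
VBI_2 = ln(ln(138 + 0.8)) = 1.59595
VBI_blend = 0.46 * 1.2552 + 0.54 * 1.59595 = 1.43921
visc_blend = exp(exp(1.43921)) - 0.8 = 67.05

67.05 cSt


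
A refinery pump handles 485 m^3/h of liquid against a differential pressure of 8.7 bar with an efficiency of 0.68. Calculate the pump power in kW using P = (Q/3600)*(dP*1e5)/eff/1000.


Q = 485 / 3600 = 0.134722 m^3/s
P = 0.134722 * (8.7 * 1e5) / 0.68 / 1000 = 172.4

172.4 kW


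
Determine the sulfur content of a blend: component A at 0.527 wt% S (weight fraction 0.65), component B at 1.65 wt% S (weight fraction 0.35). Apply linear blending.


Linear sulfur blending: S_blend = x1*S1 + x2*S2
Contribution 1: 0.65 * 0.527 = 0.34255 wt%
Contribution 2: 0.35 * 1.65 = 0.5775 wt%
S_blend = 0.34255 + 0.5775 = 0.92005

0.92005 wt%


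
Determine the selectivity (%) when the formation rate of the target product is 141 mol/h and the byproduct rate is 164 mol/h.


Selectivity = desired / (desired + undesired) * 100
Total products = 141 + 164 = 305 mol/h
S = 141 / 305 * 100
= 0.4623 * 100
= 46.23 %

46.23 %


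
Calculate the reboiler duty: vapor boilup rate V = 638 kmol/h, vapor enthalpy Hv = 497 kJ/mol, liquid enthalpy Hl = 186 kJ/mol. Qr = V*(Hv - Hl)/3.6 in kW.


Qr = 638 * (497 - 186) / 3.6 = 638 * 311 / 3.6 = 55120

55120 kW


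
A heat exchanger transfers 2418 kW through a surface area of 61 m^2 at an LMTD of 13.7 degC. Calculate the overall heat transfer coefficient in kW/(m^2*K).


From Q = U*A*LMTD, U = Q / (A * LMTD)
U = 2418 / (61 * 13.7) = 2418 / 835.7 = 2.893

2.893 kW/(m^2*K)


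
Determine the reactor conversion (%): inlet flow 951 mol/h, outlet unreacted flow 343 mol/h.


X = (F_in - F_out) / F_in * 100
Moles reacted = 951 - 343 = 608
X = 608 / 951 * 100
= 0.6393 * 100
= 63.93 %

63.93 %


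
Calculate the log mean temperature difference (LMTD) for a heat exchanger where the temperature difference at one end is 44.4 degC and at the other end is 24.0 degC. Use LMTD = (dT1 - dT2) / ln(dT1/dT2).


LMTD = (dT1 - dT2) / ln(dT1/dT2)
= (44.4 - 24.0) / ln(44.4 / 24.0) = 20.4 / 0.615186 = 33.16

33.16 degC


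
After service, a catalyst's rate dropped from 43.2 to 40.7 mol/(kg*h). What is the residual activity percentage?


Activity (%) = (rate_used / rate_fresh) * 100
rate_used = 40.7, rate_fresh = 43.2
= (40.7 / 43.2) * 100
= 0.9421 * 100 = 94.21

94.21 %


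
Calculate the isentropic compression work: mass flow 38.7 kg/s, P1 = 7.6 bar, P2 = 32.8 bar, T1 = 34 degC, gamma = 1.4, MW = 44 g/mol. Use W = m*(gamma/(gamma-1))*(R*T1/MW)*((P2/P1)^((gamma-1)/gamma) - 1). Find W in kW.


Isentropic work: W = m*(gamma/(gamma-1))*(R*T1/MW)*((P2/P1)^((gamma-1)/gamma) - 1)
T1 = 34 + 273.15 = 307.15 K
Pressure ratio = 32.8 / 7.6 = 4.31579
Exponent = (1.4 - 1)/1.4 = 0.285714
(P2/P1)^exp - 1 = 4.31579^0.285714 - 1 = 0.518608
W = 38.7 * 1.4 / 0.4 * 8.314 * 307.15 / 44 * 0.518608 = 4077

4077 kW


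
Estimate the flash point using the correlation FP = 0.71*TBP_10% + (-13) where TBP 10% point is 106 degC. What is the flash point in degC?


FP = 0.71 * 106 + (-13) = 62.26

62.26 degC


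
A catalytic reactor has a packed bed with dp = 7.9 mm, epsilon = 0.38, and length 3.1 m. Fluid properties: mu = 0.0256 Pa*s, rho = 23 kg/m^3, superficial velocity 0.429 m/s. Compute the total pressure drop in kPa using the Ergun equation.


dp = 7.9 mm = 0.0079 m
Viscous term = 150*0.0256*0.429*(1-0.38)^2 / (0.0079^2*0.38^3) = 184913
Inertial term = 1.75*23*0.429^2*(1-0.38) / (0.0079*0.38^3) = 10594.8
dP/L = 184913 + 10594.8 = 195508 Pa/m
dP = 195508 * 3.1 / 1000 = 606.1 kPa

606.1 kPa


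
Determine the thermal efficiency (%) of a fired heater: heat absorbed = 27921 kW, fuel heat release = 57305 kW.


Furnace efficiency = Q_absorbed / Q_fuel * 100
= 27921 / 57305 * 100 = 48.72

48.72 %


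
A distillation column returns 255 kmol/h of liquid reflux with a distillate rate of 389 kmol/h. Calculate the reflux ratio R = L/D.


Reflux ratio definition: R = L / D (liquid returned / distillate withdrawn)
L = 255 kmol/h, D = 389 kmol/h
R = 255 / 389 = 0.6555

0.6555


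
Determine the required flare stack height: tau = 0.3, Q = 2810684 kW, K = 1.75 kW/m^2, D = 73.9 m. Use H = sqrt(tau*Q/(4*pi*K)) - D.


tau*Q/(4*pi*K) = 0.3 * 2810684 / (4 * pi * 1.75) = 38342.9
sqrt(38342.9) = 195.813
H = 195.813 - 73.9 = 121.9

121.9 m


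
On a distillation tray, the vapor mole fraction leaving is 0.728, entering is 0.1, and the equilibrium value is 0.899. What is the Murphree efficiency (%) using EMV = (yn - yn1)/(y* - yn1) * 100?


Murphree vapor efficiency: EMV = (y_n - y_(n-1)) / (y*_n - y_(n-1)) * 100
EMV = (0.728 - 0.1) / (0.899 - 0.1) * 100 = 0.628 / 0.799 * 100 = 78.60

78.60 %


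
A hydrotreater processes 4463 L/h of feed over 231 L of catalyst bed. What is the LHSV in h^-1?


LHSV = volumetric feed rate / catalyst volume
= 4463 L/h / 231 L
= 19.32 h^-1

19.32 h^-1


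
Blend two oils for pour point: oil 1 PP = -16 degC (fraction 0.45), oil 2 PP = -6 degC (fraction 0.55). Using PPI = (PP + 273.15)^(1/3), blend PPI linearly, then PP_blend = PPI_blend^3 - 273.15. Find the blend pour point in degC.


PPI_1 = (-16 + 273.15)^(1/3) = 6.359098
PPI_2 = (-6 + 273.15)^(1/3) = 6.440482
PPI_blend = 0.45 * 6.359098 + 0.55 * 6.440482 = 6.403859
PP_blend = 6.403859^3 - 273.15 = 262.6185 - 273.15 = -10.53

-10.53 degC


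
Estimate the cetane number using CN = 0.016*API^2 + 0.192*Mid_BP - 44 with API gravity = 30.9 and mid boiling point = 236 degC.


CN = 0.016 * 30.9^2 + 0.192 * 236 - 44
CN = 15.27696 + 45.312 - 44 = 16.58896

16.58896


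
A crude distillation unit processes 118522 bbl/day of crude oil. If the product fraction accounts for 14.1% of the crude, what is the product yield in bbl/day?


Crude throughput = 118522 bbl/day
Fraction yield = 14.1%
yield = throughput * fraction / 100
yield = 118522 * 14.1 / 100 = 16711.602

16711.602 bbl/day


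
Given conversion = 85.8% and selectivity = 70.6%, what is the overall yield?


Overall yield = conversion (%) * selectivity (%) / 100
Conversion = 85.8%, Selectivity = 70.6%
Y = 85.8 * 70.6 / 100
= 60.5748 %

60.5748 %


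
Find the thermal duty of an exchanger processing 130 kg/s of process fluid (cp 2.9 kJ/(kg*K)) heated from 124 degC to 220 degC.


Q = m_dot * cp * delta_T
delta_T = 220 - 124 = 96 K
Q = 130 * 2.9 * 96
= 377 * 96
= 36192 kW

36192 kW


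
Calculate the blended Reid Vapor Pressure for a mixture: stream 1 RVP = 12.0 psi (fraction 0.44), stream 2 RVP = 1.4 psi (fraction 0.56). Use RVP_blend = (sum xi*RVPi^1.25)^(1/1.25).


Chevron index: RVP_blend = (sum xi*RVPi^1.25)^(1/1.25)
RVP^1.25 terms: 0.44 * 12.0^1.25 + 0.56 * 1.4^1.25 = 10.68
RVP_blend = 10.68^(1/1.25) = 6.651

6.651 psi


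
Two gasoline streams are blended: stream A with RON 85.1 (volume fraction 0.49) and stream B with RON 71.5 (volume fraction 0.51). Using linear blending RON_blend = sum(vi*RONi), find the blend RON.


Linear blending: RON_blend = sum(vi * RONi)
Contribution 1: 0.49 * 85.1 = 41.699
Contribution 2: 0.51 * 71.5 = 36.465
RON_blend = 41.699 + 36.465 = 78.164

78.164


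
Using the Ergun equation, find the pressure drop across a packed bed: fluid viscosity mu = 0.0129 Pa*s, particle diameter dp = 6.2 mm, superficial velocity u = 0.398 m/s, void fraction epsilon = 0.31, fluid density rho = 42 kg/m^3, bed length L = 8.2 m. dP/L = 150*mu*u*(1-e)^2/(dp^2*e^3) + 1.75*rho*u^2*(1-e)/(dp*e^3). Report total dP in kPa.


dp = 6.2 mm = 0.0062 m
Viscous term = 150*0.0129*0.398*(1-0.31)^2 / (0.0062^2*0.31^3) = 320180
Inertial term = 1.75*42*0.398^2*(1-0.31) / (0.0062*0.31^3) = 43493.6
dP/L = 320180 + 43493.6 = 363674 Pa/m
dP = 363674 * 8.2 / 1000 = 2982 kPa

2982 kPa


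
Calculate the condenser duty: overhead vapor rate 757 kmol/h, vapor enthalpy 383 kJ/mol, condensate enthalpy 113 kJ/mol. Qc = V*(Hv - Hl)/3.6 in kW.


Qc = 757 * (383 - 113) / 3.6 = 757 * 270 / 3.6 = 56780

56780 kW


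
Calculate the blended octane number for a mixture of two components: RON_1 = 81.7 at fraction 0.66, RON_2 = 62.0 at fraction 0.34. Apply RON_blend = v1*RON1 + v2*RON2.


Linear blending: RON_blend = sum(vi * RONi)
Contribution 1: 0.66 * 81.7 = 53.922
Contribution 2: 0.34 * 62.0 = 21.08
RON_blend = 53.922 + 21.08 = 75.002

75.002


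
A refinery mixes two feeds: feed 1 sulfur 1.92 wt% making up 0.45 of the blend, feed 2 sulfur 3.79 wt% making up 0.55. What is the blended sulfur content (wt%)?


Linear sulfur blending: S_blend = x1*S1 + x2*S2
Contribution 1: 0.45 * 1.92 = 0.864 wt%
Contribution 2: 0.55 * 3.79 = 2.0845 wt%
S_blend = 0.864 + 2.0845 = 2.9485

2.9485 wt%


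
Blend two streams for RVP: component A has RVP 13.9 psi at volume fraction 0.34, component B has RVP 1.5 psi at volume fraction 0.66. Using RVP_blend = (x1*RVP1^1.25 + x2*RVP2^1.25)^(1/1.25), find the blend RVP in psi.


Chevron index: RVP_blend = (sum xi*RVPi^1.25)^(1/1.25)
RVP^1.25 terms: 0.34 * 13.9^1.25 + 0.66 * 1.5^1.25 = 10.2209
RVP_blend = 10.2209^(1/1.25) = 6.421

6.421 psi


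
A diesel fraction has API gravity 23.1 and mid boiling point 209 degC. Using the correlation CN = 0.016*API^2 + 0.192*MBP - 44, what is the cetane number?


CN = 0.016 * 23.1^2 + 0.192 * 209 - 44
CN = 8.53776 + 40.128 - 44 = 4.66576

4.66576


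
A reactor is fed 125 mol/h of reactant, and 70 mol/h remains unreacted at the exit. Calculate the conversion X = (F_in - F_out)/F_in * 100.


X = (F_in - F_out) / F_in * 100
Moles reacted = 125 - 70 = 55
X = 55 / 125 * 100
= 0.4400 * 100
= 44.00 %

44.00 %


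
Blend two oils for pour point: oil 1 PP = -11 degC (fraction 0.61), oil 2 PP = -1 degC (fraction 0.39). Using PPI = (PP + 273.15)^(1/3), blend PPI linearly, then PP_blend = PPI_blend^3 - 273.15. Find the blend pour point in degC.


PPI_1 = (-11 + 273.15)^(1/3) = 6.400049
PPI_2 = (-1 + 273.15)^(1/3) = 6.480414
PPI_blend = 0.61 * 6.400049 + 0.39 * 6.480414 = 6.431391
PP_blend = 6.431391^3 - 273.15 = 266.0203 - 273.15 = -7.13

-7.13 degC


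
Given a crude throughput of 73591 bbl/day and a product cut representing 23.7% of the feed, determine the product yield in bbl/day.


Crude throughput = 73591 bbl/day
Fraction yield = 23.7%
yield = throughput * fraction / 100
yield = 73591 * 23.7 / 100 = 17441.067

17441.067 bbl/day
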